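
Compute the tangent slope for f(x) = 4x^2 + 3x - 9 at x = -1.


The slope of the tangent line equals f'(x) at the point.
f(x) = 4x^2 + 3x - 9
f'(x) = 8x + 3
At x = -1:
f'(-1) = 8 * (-1) + 3
= -8 + 3
= -5

-5


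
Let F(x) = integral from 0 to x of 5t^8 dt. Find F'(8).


By the Fundamental Theorem of Calculus (Part 1):
If F(x) = integral from 0 to x of f(t) dt, then F'(x) = f(x)
Here f(t) = 5t^8
So F'(x) = 5x^8
Evaluate at x = 8:
F'(8) = 5 * 8^8
= 5 * 16777216
= 83886080

83886080


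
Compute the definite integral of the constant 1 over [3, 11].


The integral of a constant k over [a, b] equals k * (b - a).
integral from 3 to 11 of 1 dx
= 1 * (11 - 3)
= 1 * 8
= 8

8


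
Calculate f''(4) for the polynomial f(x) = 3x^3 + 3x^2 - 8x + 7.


First derivative:
f'(x) = 9x^2 + 6x - 8
Second derivative:
f''(x) = 18x + 6
Substitute x = 4:
f''(4) = 18 * 4 + 6
= 72 + 6
= 78

78


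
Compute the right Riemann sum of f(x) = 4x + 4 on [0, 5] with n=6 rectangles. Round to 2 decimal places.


Right Riemann sum uses right endpoints of each subinterval.
Interval: [0, 5], n = 6
dx = (5 - 0) / 6 = 5/6
Right endpoints: [5/6, 5/3, 5/2, 10/3, 25/6, 5]
f values: [22/3, 32/3, 14, 52/3, 62/3, 24]
Sum = dx * (sum of f values)
= 5/6 * 94
= 235/3 ≈ 78.33

78.33


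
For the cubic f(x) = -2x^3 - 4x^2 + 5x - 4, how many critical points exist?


Find where f'(x) = 0:
f(x) = -2x^3 - 4x^2 + 5x - 4
f'(x) = -6x^2 - 8x + 5
This is a quadratic in x. Use the discriminant to count real roots.
Discriminant = (-8)^2 - 4 * (-6) * 5
= 64 - (-120)
= 184
Since discriminant > 0, f'(x) = 0 has 2 real solutions.
Number of critical points: 2

2


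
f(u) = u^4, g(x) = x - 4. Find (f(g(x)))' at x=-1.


Using the chain rule: (f(g(x)))' = f'(g(x)) * g'(x)
First, find g(-1):
g(-1) = 1 * (-1) - 4 = -5
Next, f'(u) = 4u^3
And g'(x) = 1
So f'(g(-1)) * g'(-1)
= 4 * (-5)^3 * 1
= 4 * (-125) * 1
= -500

-500


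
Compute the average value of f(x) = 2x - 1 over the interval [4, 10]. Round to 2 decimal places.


Average value = 1/(b-a) * integral from a to b of f(x) dx
First compute the integral of 2x - 1:
F(x) = x^2 - x
F(10) = 1 * 100 - 1 * 10 = 90
F(4) = 1 * 16 - 1 * 4 = 12
Integral = 90 - 12 = 78
Average = 78 / (10 - 4) = 78 / 6
= 13 = 13.00

13.00


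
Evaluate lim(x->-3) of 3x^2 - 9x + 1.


Since polynomials are continuous, we use direct substitution.
lim(x->-3) of 3x^2 - 9x + 1
= 3 * (-3)^2 - 9 * (-3) + 1
= 27 + 27 + 1
= 55

55


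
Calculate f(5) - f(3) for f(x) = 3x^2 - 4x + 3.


Net change = f(b) - f(a)
f(x) = 3x^2 - 4x + 3
Compute f(5):
f(5) = 3 * 5^2 - 4 * 5 + 3
= 75 - 20 + 3
= 58
Compute f(3):
f(3) = 3 * 3^2 - 4 * 3 + 3
= 27 - 12 + 3
= 18
Net change = 58 - 18 = 40

40


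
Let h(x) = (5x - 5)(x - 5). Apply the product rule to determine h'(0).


Let u(x) = 5x - 5 and v(x) = x - 5
u'(x) = 5
v'(x) = 1
Product rule: h'(x) = u'(x)*v(x) + u(x)*v'(x)
= 5 * (x - 5) + (5x - 5) * 1
At x = 0:
u(0) = 5 * 0 - 5 = -5
v(0) = 1 * 0 - 5 = -5
h'(0) = 5 * (-5) + (-5) * 1
= -25 - 5
= -30

-30


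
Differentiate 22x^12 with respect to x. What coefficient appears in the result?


We apply the power rule: d/dx [ax^n] = a*n * x^(n-1)
d/dx [22x^12]
= 22 * 12 * x^(12-1)
= 264x^11
The coefficient is 264

264


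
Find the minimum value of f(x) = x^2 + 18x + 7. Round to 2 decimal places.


For a quadratic f(x) = ax^2 + bx + c with a > 0, the minimum is at the vertex.
Vertex x-coordinate: x = -b/(2a)
x = -(18) / (2 * 1)
x = -18/2 = -9
Substitute back to find the minimum value:
f(-9) = 1 * (-9)^2 + 18 * (-9) + 7
= 81 - 162 + 7
= -74 = -74.00

-74.00


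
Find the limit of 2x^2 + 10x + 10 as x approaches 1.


Since polynomials are continuous, we use direct substitution.
lim(x->1) of 2x^2 + 10x + 10
= 2 * 1^2 + 10 * 1 + 10
= 2 + 10 + 10
= 22

22


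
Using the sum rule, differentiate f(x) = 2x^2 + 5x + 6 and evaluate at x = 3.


Differentiate term by term using power and sum rules:
f(x) = 2x^2 + 5x + 6
f'(x) = 4x + 5
Substitute x = 3:
f'(3) = 4 * 3 + 5
= 12 + 5
= 17

17


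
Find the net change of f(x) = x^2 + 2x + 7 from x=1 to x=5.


Net change = f(b) - f(a)
f(x) = x^2 + 2x + 7
Compute f(5):
f(5) = 1 * 5^2 + 2 * 5 + 7
= 25 + 10 + 7
= 42
Compute f(1):
f(1) = 1 * 1^2 + 2 * 1 + 7
= 1 + 2 + 7
= 10
Net change = 42 - 10 = 32

32


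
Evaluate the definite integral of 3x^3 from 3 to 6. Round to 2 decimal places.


Find the antiderivative of 3x^3:
F(x) = 3/4 * x^4
Apply the Fundamental Theorem of Calculus:
F(6) - F(3)
= 3/4 * 6^4 - 3/4 * 3^4
= 3/4 * (1296 - 81)
= 3/4 * 1215
= 3645/4 = 911.25

911.25


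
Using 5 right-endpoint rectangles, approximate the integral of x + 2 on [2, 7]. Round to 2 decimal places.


Right Riemann sum uses right endpoints of each subinterval.
Interval: [2, 7], n = 5
dx = (7 - 2) / 5 = 1
Right endpoints: [3, 4, 5, 6, 7]
f values: [5, 6, 7, 8, 9]
Sum = dx * (sum of f values)
= 1 * 35
= 35 = 35.00

35.00


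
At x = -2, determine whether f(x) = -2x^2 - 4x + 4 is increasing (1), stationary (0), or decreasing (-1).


Compute f'(x) to determine behavior:
f'(x) = -4x - 4
f'(-2) = -4 * (-2) - 4
= 8 - 4
= 4
Since f'(-2) > 0, the function is increasing (1)

1


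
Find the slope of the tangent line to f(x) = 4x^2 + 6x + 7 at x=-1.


The slope of the tangent line equals f'(x) at the point.
f(x) = 4x^2 + 6x + 7
f'(x) = 8x + 6
At x = -1:
f'(-1) = 8 * (-1) + 6
= -8 + 6
= -2

-2


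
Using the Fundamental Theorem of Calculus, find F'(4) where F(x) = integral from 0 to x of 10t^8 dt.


By the Fundamental Theorem of Calculus (Part 1):
If F(x) = integral from 0 to x of f(t) dt, then F'(x) = f(x)
Here f(t) = 10t^8
So F'(x) = 10x^8
Evaluate at x = 4:
F'(4) = 10 * 4^8
= 10 * 65536
= 655360

655360


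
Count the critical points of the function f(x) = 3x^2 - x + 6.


Find where f'(x) = 0:
f'(x) = 6x - 1
Set f'(x) = 0:
6x - 1 = 0
x = 1 / 6 = 1/6
This is a linear equation in x, so there is exactly one solution.
Number of critical points: 1

1


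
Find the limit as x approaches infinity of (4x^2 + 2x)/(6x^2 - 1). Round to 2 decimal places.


For limits at infinity with equal-degree polynomials,
we compare leading coefficients.
Numerator leading term: 4x^2
Denominator leading term: 6x^2
Divide both by x^2:
lim = (4 + 2/x) / (6 - 1/x^2)
As x -> infinity, the 1/x and 1/x^2 terms vanish:
= 4/6 = 2/3 ≈ 0.67

0.67


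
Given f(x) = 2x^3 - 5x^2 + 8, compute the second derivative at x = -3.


First derivative:
f'(x) = 6x^2 - 10x
Second derivative:
f''(x) = 12x - 10
Substitute x = -3:
f''(-3) = 12 * (-3) - 10
= -36 - 10
= -46

-46


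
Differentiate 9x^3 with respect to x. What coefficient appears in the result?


We apply the power rule: d/dx [ax^n] = a*n * x^(n-1)
d/dx [9x^3]
= 9 * 3 * x^(3-1)
= 27x^2
The coefficient is 27

27


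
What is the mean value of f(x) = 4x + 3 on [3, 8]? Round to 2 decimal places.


Average value = 1/(b-a) * integral from a to b of f(x) dx
First compute the integral of 4x + 3:
F(x) = 2x^2 + 3x
F(8) = 2 * 64 + 3 * 8 = 152
F(3) = 2 * 9 + 3 * 3 = 27
Integral = 152 - 27 = 125
Average = 125 / (8 - 3) = 125 / 5
= 25 = 25.00

25.00


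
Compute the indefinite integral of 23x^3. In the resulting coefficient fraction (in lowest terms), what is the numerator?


Apply the power rule for integration:
integral of ax^n dx = a/(n+1) * x^(n+1) + C
integral of 23x^3 dx
= 23/4 * x^4 + C
The coefficient in lowest terms is 23/4, and its numerator is 23

23


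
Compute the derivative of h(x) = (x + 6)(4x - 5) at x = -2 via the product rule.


Let u(x) = x + 6 and v(x) = 4x - 5
u'(x) = 1
v'(x) = 4
Product rule: h'(x) = u'(x)*v(x) + u(x)*v'(x)
= 1 * (4x - 5) + (x + 6) * 4
At x = -2:
u(-2) = 1 * (-2) + 6 = 4
v(-2) = 4 * (-2) - 5 = -13
h'(-2) = 1 * (-13) + 4 * 4
= -13 + 16
= 3

3


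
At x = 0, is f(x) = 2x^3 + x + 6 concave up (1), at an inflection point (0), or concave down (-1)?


Concavity is determined by the sign of f''(x).
f(x) = 2x^3 + x + 6
f'(x) = 6x^2 + 1
f''(x) = 12x
f''(0) = 12 * 0 + 0
= 0 + 0
= 0
f''(0) = 0, and f''(x) is linear with nonzero slope 12, so f'' changes sign at x = 0. Hence the function is at an inflection point (0)

0


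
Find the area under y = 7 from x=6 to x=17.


The area under a constant function y = 7 is a rectangle.
Width = 17 - 6 = 11
Height = 7
Area = width * height
= 11 * 7
= 77

77


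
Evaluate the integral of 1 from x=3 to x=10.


The integral of a constant k over [a, b] equals k * (b - a).
integral from 3 to 10 of 1 dx
= 1 * (10 - 3)
= 1 * 7
= 7

7


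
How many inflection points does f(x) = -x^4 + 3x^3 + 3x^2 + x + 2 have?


Inflection points occur where f''(x) = 0 and concavity changes.
f(x) = -x^4 + 3x^3 + 3x^2 + x + 2
f'(x) = -4x^3 + 9x^2 + 6x + 1
f''(x) = -12x^2 + 18x + 6
This is a quadratic in x. Use the discriminant to count real roots.
Discriminant = (18)^2 - 4 * (-12) * 6
= 324 - (-288)
= 612
Since discriminant > 0, f''(x) = 0 has 2 distinct real solutions.
A quadratic with two distinct real roots changes sign at each root, so concavity changes at both.
Number of inflection points: 2

2


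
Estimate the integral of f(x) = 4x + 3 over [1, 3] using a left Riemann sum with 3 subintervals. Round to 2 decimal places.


Left Riemann sum uses left endpoints of each subinterval.
Interval: [1, 3], n = 3
dx = (3 - 1) / 3 = 2/3
Left endpoints: [1, 5/3, 7/3]
f values: [7, 29/3, 37/3]
Sum = dx * (sum of f values)
= 2/3 * 29
= 58/3 ≈ 19.33

19.33


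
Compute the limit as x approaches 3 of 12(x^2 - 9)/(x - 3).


Direct substitution gives 0/0, so we factor the numerator.
Factor: 12(x^2 - 9) = 12 * (x - 3)(x + 3)
Cancel the common factor (x - 3):
12(x^2 - 9)/(x - 3) = 12 * (x + 3)
Now substitute x = 3:
= 12 * (3 + 3) = 72

72


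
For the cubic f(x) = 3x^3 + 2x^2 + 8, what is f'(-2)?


Differentiate f(x) = 3x^3 + 2x^2 + 8 term by term:
f'(x) = 9x^2 + 4x
Substitute x = -2:
f'(-2) = 9 * (-2)^2 + 4 * (-2) + 0
= 36 - 8 + 0
= 28

28


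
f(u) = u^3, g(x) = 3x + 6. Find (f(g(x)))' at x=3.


Using the chain rule: (f(g(x)))' = f'(g(x)) * g'(x)
First, find g(3):
g(3) = 3 * 3 + 6 = 15
Next, f'(u) = 3u^2
And g'(x) = 3
So f'(g(3)) * g'(3)
= 3 * 15^2 * 3
= 3 * 225 * 3
= 2025

2025


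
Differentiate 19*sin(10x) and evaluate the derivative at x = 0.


Apply the chain rule to differentiate 19*sin(10x):
d/dx [19*sin(10x)]
= 19 * cos(10x) * d/dx(10x)
= 19 * 10 * cos(10x)
= 190 * cos(10x)
Evaluate at x = 0:
= 190 * cos(0)
= 190 * 1
= 190

190


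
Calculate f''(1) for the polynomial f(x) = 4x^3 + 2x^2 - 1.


First derivative:
f'(x) = 12x^2 + 4x
Second derivative:
f''(x) = 24x + 4
Substitute x = 1:
f''(1) = 24 * 1 + 4
= 24 + 4
= 28

28


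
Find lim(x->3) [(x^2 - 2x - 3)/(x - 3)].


Direct substitution gives 0/0, so we factor the numerator.
Factor: (x^2 - 2x - 3) = (x - 3)(x + 1)
Cancel the common factor (x - 3):
(x^2 - 2x - 3)/(x - 3) = (x + 1)
Now substitute x = 3:
= (3) - (-1) = 4

4


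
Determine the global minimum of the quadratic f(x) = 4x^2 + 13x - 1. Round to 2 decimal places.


For a quadratic f(x) = ax^2 + bx + c with a > 0, the minimum is at the vertex.
Vertex x-coordinate: x = -b/(2a)
x = -(13) / (2 * 4)
x = -13/8
Substitute back to find the minimum value:
f(-13/8) = 4 * (-13/8)^2 + 13 * (-13/8) - 1
= 169/16 - 169/8 - 1
= -185/16 ≈ -11.56

-11.56


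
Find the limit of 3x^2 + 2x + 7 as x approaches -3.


Since polynomials are continuous, we use direct substitution.
lim(x->-3) of 3x^2 + 2x + 7
= 3 * (-3)^2 + 2 * (-3) + 7
= 27 - 6 + 7
= 28

28


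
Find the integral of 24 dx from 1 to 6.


The integral of a constant k over [a, b] equals k * (b - a).
integral from 1 to 6 of 24 dx
= 24 * (6 - 1)
= 24 * 5
= 120

120


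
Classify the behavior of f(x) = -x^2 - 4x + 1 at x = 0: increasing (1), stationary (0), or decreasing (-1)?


Compute f'(x) to determine behavior:
f'(x) = -2x - 4
f'(0) = -2 * 0 - 4
= 0 - 4
= -4
Since f'(0) < 0, the function is decreasing (-1)

-1


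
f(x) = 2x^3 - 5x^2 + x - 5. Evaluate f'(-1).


Differentiate f(x) = 2x^3 - 5x^2 + x - 5 term by term:
f'(x) = 6x^2 - 10x + 1
Substitute x = -1:
f'(-1) = 6 * (-1)^2 - 10 * (-1) + 1
= 6 + 10 + 1
= 17

17


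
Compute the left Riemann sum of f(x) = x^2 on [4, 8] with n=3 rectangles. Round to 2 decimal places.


Left Riemann sum uses left endpoints of each subinterval.
Interval: [4, 8], n = 3
dx = (8 - 4) / 3 = 4/3
Left endpoints: [4, 16/3, 20/3]
f values: [16, 256/9, 400/9]
Sum = dx * (sum of f values)
= 4/3 * 800/9
= 3200/27 ≈ 118.52

118.52


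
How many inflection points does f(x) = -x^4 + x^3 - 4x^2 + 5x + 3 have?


Inflection points occur where f''(x) = 0 and concavity changes.
f(x) = -x^4 + x^3 - 4x^2 + 5x + 3
f'(x) = -4x^3 + 3x^2 - 8x + 5
f''(x) = -12x^2 + 6x - 8
This is a quadratic in x. Use the discriminant to count real roots.
Discriminant = (6)^2 - 4 * (-12) * (-8)
= 36 - 384
= -348
Since discriminant < 0, f''(x) = 0 has no real solutions.
Number of inflection points: 0

0


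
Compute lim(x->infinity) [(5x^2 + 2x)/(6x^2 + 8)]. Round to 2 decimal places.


For limits at infinity with equal-degree polynomials,
we compare leading coefficients.
Numerator leading term: 5x^2
Denominator leading term: 6x^2
Divide both by x^2:
lim = (5 + 2/x) / (6 + 8/x^2)
As x -> infinity, the 1/x and 1/x^2 terms vanish:
= 5/6 ≈ 0.83

0.83


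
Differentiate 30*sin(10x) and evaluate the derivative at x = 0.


Apply the chain rule to differentiate 30*sin(10x):
d/dx [30*sin(10x)]
= 30 * cos(10x) * d/dx(10x)
= 30 * 10 * cos(10x)
= 300 * cos(10x)
Evaluate at x = 0:
= 300 * cos(0)
= 300 * 1
= 300

300


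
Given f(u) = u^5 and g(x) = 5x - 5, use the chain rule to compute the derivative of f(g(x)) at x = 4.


Using the chain rule: (f(g(x)))' = f'(g(x)) * g'(x)
First, find g(4):
g(4) = 5 * 4 - 5 = 15
Next, f'(u) = 5u^4
And g'(x) = 5
So f'(g(4)) * g'(4)
= 5 * 15^4 * 5
= 5 * 50625 * 5
= 1265625

1265625


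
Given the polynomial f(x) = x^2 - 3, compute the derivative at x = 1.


Differentiate term by term using power and sum rules:
f(x) = x^2 - 3
f'(x) = 2x
Substitute x = 1:
f'(1) = 2 * 1 + 0
= 2 + 0
= 2

2


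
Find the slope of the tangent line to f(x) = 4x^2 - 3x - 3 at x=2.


The slope of the tangent line equals f'(x) at the point.
f(x) = 4x^2 - 3x - 3
f'(x) = 8x - 3
At x = 2:
f'(2) = 8 * 2 - 3
= 16 - 3
= 13

13


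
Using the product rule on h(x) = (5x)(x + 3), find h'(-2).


Let u(x) = 5x and v(x) = x + 3
u'(x) = 5
v'(x) = 1
Product rule: h'(x) = u'(x)*v(x) + u(x)*v'(x)
= 5 * (x + 3) + (5x) * 1
At x = -2:
u(-2) = 5 * (-2) + 0 = -10
v(-2) = 1 * (-2) + 3 = 1
h'(-2) = 5 * 1 + (-10) * 1
= 5 - 10
= -5

-5


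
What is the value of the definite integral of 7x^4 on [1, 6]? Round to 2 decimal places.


Find the antiderivative of 7x^4:
F(x) = 7/5 * x^5
Apply the Fundamental Theorem of Calculus:
F(6) - F(1)
= 7/5 * 6^5 - 7/5 * 1^5
= 7/5 * (7776 - 1)
= 7/5 * 7775
= 10885 = 10885.00

10885.00


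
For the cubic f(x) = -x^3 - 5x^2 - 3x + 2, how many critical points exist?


Find where f'(x) = 0:
f(x) = -x^3 - 5x^2 - 3x + 2
f'(x) = -3x^2 - 10x - 3
This is a quadratic in x. Use the discriminant to count real roots.
Discriminant = (-10)^2 - 4 * (-3) * (-3)
= 100 - 36
= 64
Since discriminant > 0, f'(x) = 0 has 2 real solutions.
Number of critical points: 2

2


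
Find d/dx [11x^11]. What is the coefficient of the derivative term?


We apply the power rule: d/dx [ax^n] = a*n * x^(n-1)
d/dx [11x^11]
= 11 * 11 * x^(11-1)
= 121x^10
The coefficient is 121

121


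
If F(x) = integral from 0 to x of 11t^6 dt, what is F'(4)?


By the Fundamental Theorem of Calculus (Part 1):
If F(x) = integral from 0 to x of f(t) dt, then F'(x) = f(x)
Here f(t) = 11t^6
So F'(x) = 11x^6
Evaluate at x = 4:
F'(4) = 11 * 4^6
= 11 * 4096
= 45056

45056


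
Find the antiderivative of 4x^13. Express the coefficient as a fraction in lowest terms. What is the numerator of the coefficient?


Apply the power rule for integration:
integral of ax^n dx = a/(n+1) * x^(n+1) + C
integral of 4x^13 dx
= 4/14 * x^14 + C
= 2/7 * x^14 + C
The coefficient in lowest terms is 2/7, and its numerator is 2

2


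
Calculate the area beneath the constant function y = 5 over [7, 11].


The area under a constant function y = 5 is a rectangle.
Width = 11 - 7 = 4
Height = 5
Area = width * height
= 4 * 5
= 20

20


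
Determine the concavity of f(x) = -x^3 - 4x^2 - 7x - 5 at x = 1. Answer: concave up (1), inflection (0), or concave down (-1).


Concavity is determined by the sign of f''(x).
f(x) = -x^3 - 4x^2 - 7x - 5
f'(x) = -3x^2 - 8x - 7
f''(x) = -6x - 8
f''(1) = -6 * 1 - 8
= -6 - 8
= -14
Since f''(1) < 0, the function is concave down (-1)

-1


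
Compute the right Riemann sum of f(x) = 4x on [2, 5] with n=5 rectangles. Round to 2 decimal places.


Right Riemann sum uses right endpoints of each subinterval.
Interval: [2, 5], n = 5
dx = (5 - 2) / 5 = 3/5
Right endpoints: [13/5, 16/5, 19/5, 22/5, 5]
f values: [52/5, 64/5, 76/5, 88/5, 20]
Sum = dx * (sum of f values)
= 3/5 * 76
= 228/5 = 45.60

45.60


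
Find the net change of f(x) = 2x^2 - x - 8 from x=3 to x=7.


Net change = f(b) - f(a)
f(x) = 2x^2 - x - 8
Compute f(7):
f(7) = 2 * 7^2 - 1 * 7 - 8
= 98 - 7 - 8
= 83
Compute f(3):
f(3) = 2 * 3^2 - 1 * 3 - 8
= 18 - 3 - 8
= 7
Net change = 83 - 7 = 76

76


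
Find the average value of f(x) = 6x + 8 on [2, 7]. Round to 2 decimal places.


Average value = 1/(b-a) * integral from a to b of f(x) dx
First compute the integral of 6x + 8:
F(x) = 3x^2 + 8x
F(7) = 3 * 49 + 8 * 7 = 203
F(2) = 3 * 4 + 8 * 2 = 28
Integral = 203 - 28 = 175
Average = 175 / (7 - 2) = 175 / 5
= 35 = 35.00

35.00


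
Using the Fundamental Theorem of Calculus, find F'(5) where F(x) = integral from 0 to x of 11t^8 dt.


By the Fundamental Theorem of Calculus (Part 1):
If F(x) = integral from 0 to x of f(t) dt, then F'(x) = f(x)
Here f(t) = 11t^8
So F'(x) = 11x^8
Evaluate at x = 5:
F'(5) = 11 * 5^8
= 11 * 390625
= 4296875

4296875


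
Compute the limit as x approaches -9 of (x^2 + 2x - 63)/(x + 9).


Direct substitution gives 0/0, so we factor the numerator.
Factor: (x^2 + 2x - 63) = (x + 9)(x - 7)
Cancel the common factor (x + 9):
(x^2 + 2x - 63)/(x + 9) = (x - 7)
Now substitute x = -9:
= (-9) - (7) = -16

-16


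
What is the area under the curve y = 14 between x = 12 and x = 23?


The area under a constant function y = 14 is a rectangle.
Width = 23 - 12 = 11
Height = 14
Area = width * height
= 11 * 14
= 154

154


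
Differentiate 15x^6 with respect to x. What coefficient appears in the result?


We apply the power rule: d/dx [ax^n] = a*n * x^(n-1)
d/dx [15x^6]
= 15 * 6 * x^(6-1)
= 90x^5
The coefficient is 90

90


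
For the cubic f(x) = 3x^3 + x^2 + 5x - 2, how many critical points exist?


Find where f'(x) = 0:
f(x) = 3x^3 + x^2 + 5x - 2
f'(x) = 9x^2 + 2x + 5
This is a quadratic in x. Use the discriminant to count real roots.
Discriminant = (2)^2 - 4 * 9 * 5
= 4 - 180
= -176
Since discriminant < 0, f'(x) = 0 has no real solutions.
Number of critical points: 0

0


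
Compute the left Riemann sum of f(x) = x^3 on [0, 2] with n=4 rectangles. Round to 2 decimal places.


Left Riemann sum uses left endpoints of each subinterval.
Interval: [0, 2], n = 4
dx = (2 - 0) / 4 = 1/2
Left endpoints: [0, 1/2, 1, 3/2]
f values: [0, 1/8, 1, 27/8]
Sum = dx * (sum of f values)
= 1/2 * 9/2
= 9/4 = 2.25

2.25


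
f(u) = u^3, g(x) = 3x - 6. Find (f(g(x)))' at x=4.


Using the chain rule: (f(g(x)))' = f'(g(x)) * g'(x)
First, find g(4):
g(4) = 3 * 4 - 6 = 6
Next, f'(u) = 3u^2
And g'(x) = 3
So f'(g(4)) * g'(4)
= 3 * 6^2 * 3
= 3 * 36 * 3
= 324

324


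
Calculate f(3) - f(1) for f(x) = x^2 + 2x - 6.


Net change = f(b) - f(a)
f(x) = x^2 + 2x - 6
Compute f(3):
f(3) = 1 * 3^2 + 2 * 3 - 6
= 9 + 6 - 6
= 9
Compute f(1):
f(1) = 1 * 1^2 + 2 * 1 - 6
= 1 + 2 - 6
= -3
Net change = 9 - (-3) = 12

12


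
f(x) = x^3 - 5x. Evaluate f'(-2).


Differentiate f(x) = x^3 - 5x term by term:
f'(x) = 3x^2 - 5
Substitute x = -2:
f'(-2) = 3 * (-2)^2 + 0 * (-2) - 5
= 12 + 0 - 5
= 7

7


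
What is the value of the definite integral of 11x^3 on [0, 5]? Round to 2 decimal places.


Find the antiderivative of 11x^3:
F(x) = 11/4 * x^4
Apply the Fundamental Theorem of Calculus:
F(5) - F(0)
= 11/4 * 5^4 - 11/4 * 0^4
= 11/4 * (625 - 0)
= 11/4 * 625
= 6875/4 = 1718.75

1718.75


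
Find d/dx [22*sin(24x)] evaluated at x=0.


Apply the chain rule to differentiate 22*sin(24x):
d/dx [22*sin(24x)]
= 22 * cos(24x) * d/dx(24x)
= 22 * 24 * cos(24x)
= 528 * cos(24x)
Evaluate at x = 0:
= 528 * cos(0)
= 528 * 1
= 528

528


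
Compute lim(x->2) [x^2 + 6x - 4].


Since polynomials are continuous, we use direct substitution.
lim(x->2) of x^2 + 6x - 4
= 1 * 2^2 + 6 * 2 - 4
= 4 + 12 - 4
= 12

12


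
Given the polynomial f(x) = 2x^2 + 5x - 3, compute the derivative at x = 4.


Differentiate term by term using power and sum rules:
f(x) = 2x^2 + 5x - 3
f'(x) = 4x + 5
Substitute x = 4:
f'(4) = 4 * 4 + 5
= 16 + 5
= 21

21


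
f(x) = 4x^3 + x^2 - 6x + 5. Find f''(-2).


First derivative:
f'(x) = 12x^2 + 2x - 6
Second derivative:
f''(x) = 24x + 2
Substitute x = -2:
f''(-2) = 24 * (-2) + 2
= -48 + 2
= -46

-46


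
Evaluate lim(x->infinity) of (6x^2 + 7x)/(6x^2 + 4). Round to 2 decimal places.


For limits at infinity with equal-degree polynomials,
we compare leading coefficients.
Numerator leading term: 6x^2
Denominator leading term: 6x^2
Divide both by x^2:
lim = (6 + 7/x) / (6 + 4/x^2)
As x -> infinity, the 1/x and 1/x^2 terms vanish:
= 6/6 = 1 = 1.00

1.00


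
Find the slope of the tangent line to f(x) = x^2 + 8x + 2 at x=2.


The slope of the tangent line equals f'(x) at the point.
f(x) = x^2 + 8x + 2
f'(x) = 2x + 8
At x = 2:
f'(2) = 2 * 2 + 8
= 4 + 8
= 12

12


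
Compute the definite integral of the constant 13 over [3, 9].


The integral of a constant k over [a, b] equals k * (b - a).
integral from 3 to 9 of 13 dx
= 13 * (9 - 3)
= 13 * 6
= 78

78


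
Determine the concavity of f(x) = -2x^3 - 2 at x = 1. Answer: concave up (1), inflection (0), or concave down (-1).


Concavity is determined by the sign of f''(x).
f(x) = -2x^3 - 2
f'(x) = -6x^2
f''(x) = -12x
f''(1) = -12 * 1 + 0
= -12 + 0
= -12
Since f''(1) < 0, the function is concave down (-1)

-1


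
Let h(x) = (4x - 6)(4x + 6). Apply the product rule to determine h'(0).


Let u(x) = 4x - 6 and v(x) = 4x + 6
u'(x) = 4
v'(x) = 4
Product rule: h'(x) = u'(x)*v(x) + u(x)*v'(x)
= 4 * (4x + 6) + (4x - 6) * 4
At x = 0:
u(0) = 4 * 0 - 6 = -6
v(0) = 4 * 0 + 6 = 6
h'(0) = 4 * 6 + (-6) * 4
= 24 - 24
= 0

0


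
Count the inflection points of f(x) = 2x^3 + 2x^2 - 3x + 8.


Inflection points occur where f''(x) = 0 and concavity changes.
f(x) = 2x^3 + 2x^2 - 3x + 8
f'(x) = 6x^2 + 4x - 3
f''(x) = 12x + 4
Set f''(x) = 0:
12x + 4 = 0
x = -4 / 12 = -1/3
Since f''(x) is linear (degree 1), it changes sign at this point.
Therefore there is exactly 1 inflection point.

1


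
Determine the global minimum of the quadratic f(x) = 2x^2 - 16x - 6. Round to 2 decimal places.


For a quadratic f(x) = ax^2 + bx + c with a > 0, the minimum is at the vertex.
Vertex x-coordinate: x = -b/(2a)
x = -(-16) / (2 * 2)
x = 16/4 = 4
Substitute back to find the minimum value:
f(4) = 2 * 4^2 - 16 * 4 - 6
= 32 - 64 - 6
= -38 = -38.00

-38.00


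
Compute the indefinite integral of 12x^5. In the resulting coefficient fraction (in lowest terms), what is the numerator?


Apply the power rule for integration:
integral of ax^n dx = a/(n+1) * x^(n+1) + C
integral of 12x^5 dx
= 12/6 * x^6 + C
= 2 * x^6 + C
The coefficient in lowest terms is 2 = 2/1, so its numerator is 2

2


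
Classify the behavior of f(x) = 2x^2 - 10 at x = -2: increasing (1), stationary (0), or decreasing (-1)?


Compute f'(x) to determine behavior:
f'(x) = 4x
f'(-2) = 4 * (-2) + 0
= -8 + 0
= -8
Since f'(-2) < 0, the function is decreasing (-1)

-1


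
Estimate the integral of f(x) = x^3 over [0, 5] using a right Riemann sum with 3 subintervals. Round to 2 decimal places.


Right Riemann sum uses right endpoints of each subinterval.
Interval: [0, 5], n = 3
dx = (5 - 0) / 3 = 5/3
Right endpoints: [5/3, 10/3, 5]
f values: [125/27, 1000/27, 125]
Sum = dx * (sum of f values)
= 5/3 * 500/3
= 2500/9 ≈ 277.78

277.78


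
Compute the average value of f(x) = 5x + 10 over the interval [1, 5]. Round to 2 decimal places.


Average value = 1/(b-a) * integral from a to b of f(x) dx
First compute the integral of 5x + 10:
F(x) = (5/2)x^2 + 10x
F(5) = 5/2 * 25 + 10 * 5 = 225/2
F(1) = 5/2 * 1 + 10 * 1 = 25/2
Integral = 225/2 - 25/2 = 100
Average = 100 / (5 - 1) = 100 / 4
= 25 = 25.00

25.00


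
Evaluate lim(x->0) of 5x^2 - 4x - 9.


Since polynomials are continuous, we use direct substitution.
lim(x->0) of 5x^2 - 4x - 9
= 5 * 0^2 - 4 * 0 - 9
= 0 + 0 - 9
= -9

-9


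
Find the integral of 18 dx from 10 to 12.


The integral of a constant k over [a, b] equals k * (b - a).
integral from 10 to 12 of 18 dx
= 18 * (12 - 10)
= 18 * 2
= 36

36


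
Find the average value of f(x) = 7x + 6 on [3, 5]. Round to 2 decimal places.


Average value = 1/(b-a) * integral from a to b of f(x) dx
First compute the integral of 7x + 6:
F(x) = (7/2)x^2 + 6x
F(5) = 7/2 * 25 + 6 * 5 = 235/2
F(3) = 7/2 * 9 + 6 * 3 = 99/2
Integral = 235/2 - 99/2 = 68
Average = 68 / (5 - 3) = 68 / 2
= 34 = 34.00

34.00


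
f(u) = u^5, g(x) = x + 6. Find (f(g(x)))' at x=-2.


Using the chain rule: (f(g(x)))' = f'(g(x)) * g'(x)
First, find g(-2):
g(-2) = 1 * (-2) + 6 = 4
Next, f'(u) = 5u^4
And g'(x) = 1
So f'(g(-2)) * g'(-2)
= 5 * 4^4 * 1
= 5 * 256 * 1
= 1280

1280


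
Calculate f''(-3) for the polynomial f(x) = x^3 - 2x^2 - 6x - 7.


First derivative:
f'(x) = 3x^2 - 4x - 6
Second derivative:
f''(x) = 6x - 4
Substitute x = -3:
f''(-3) = 6 * (-3) - 4
= -18 - 4
= -22

-22


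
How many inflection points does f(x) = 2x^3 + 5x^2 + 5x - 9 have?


Inflection points occur where f''(x) = 0 and concavity changes.
f(x) = 2x^3 + 5x^2 + 5x - 9
f'(x) = 6x^2 + 10x + 5
f''(x) = 12x + 10
Set f''(x) = 0:
12x + 10 = 0
x = -10 / 12 = -5/6
Since f''(x) is linear (degree 1), it changes sign at this point.
Therefore there is exactly 1 inflection point.

1


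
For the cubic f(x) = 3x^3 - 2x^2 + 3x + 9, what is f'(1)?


Differentiate f(x) = 3x^3 - 2x^2 + 3x + 9 term by term:
f'(x) = 9x^2 - 4x + 3
Substitute x = 1:
f'(1) = 9 * 1^2 - 4 * 1 + 3
= 9 - 4 + 3
= 8

8


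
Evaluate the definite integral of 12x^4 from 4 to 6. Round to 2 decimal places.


Find the antiderivative of 12x^4:
F(x) = 12/5 * x^5
Apply the Fundamental Theorem of Calculus:
F(6) - F(4)
= 12/5 * 6^5 - 12/5 * 4^5
= 12/5 * (7776 - 1024)
= 12/5 * 6752
= 81024/5 = 16204.80

16204.80


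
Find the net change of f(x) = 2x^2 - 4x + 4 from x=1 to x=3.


Net change = f(b) - f(a)
f(x) = 2x^2 - 4x + 4
Compute f(3):
f(3) = 2 * 3^2 - 4 * 3 + 4
= 18 - 12 + 4
= 10
Compute f(1):
f(1) = 2 * 1^2 - 4 * 1 + 4
= 2 - 4 + 4
= 2
Net change = 10 - 2 = 8

8


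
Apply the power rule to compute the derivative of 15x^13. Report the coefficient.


We apply the power rule: d/dx [ax^n] = a*n * x^(n-1)
d/dx [15x^13]
= 15 * 13 * x^(13-1)
= 195x^12
The coefficient is 195

195


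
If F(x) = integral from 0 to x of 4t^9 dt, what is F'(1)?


By the Fundamental Theorem of Calculus (Part 1):
If F(x) = integral from 0 to x of f(t) dt, then F'(x) = f(x)
Here f(t) = 4t^9
So F'(x) = 4x^9
Evaluate at x = 1:
F'(1) = 4 * 1^9
= 4 * 1
= 4

4


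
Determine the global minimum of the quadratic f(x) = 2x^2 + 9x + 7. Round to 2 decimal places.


For a quadratic f(x) = ax^2 + bx + c with a > 0, the minimum is at the vertex.
Vertex x-coordinate: x = -b/(2a)
x = -(9) / (2 * 2)
x = -9/4
Substitute back to find the minimum value:
f(-9/4) = 2 * (-9/4)^2 + 9 * (-9/4) + 7
= 81/8 - 81/4 + 7
= -25/8 ≈ -3.13

-3.13


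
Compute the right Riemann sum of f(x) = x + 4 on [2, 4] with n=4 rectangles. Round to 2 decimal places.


Right Riemann sum uses right endpoints of each subinterval.
Interval: [2, 4], n = 4
dx = (4 - 2) / 4 = 1/2
Right endpoints: [5/2, 3, 7/2, 4]
f values: [13/2, 7, 15/2, 8]
Sum = dx * (sum of f values)
= 1/2 * 29
= 29/2 = 14.50

14.50


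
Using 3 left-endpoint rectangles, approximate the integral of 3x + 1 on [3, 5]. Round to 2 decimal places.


Left Riemann sum uses left endpoints of each subinterval.
Interval: [3, 5], n = 3
dx = (5 - 3) / 3 = 2/3
Left endpoints: [3, 11/3, 13/3]
f values: [10, 12, 14]
Sum = dx * (sum of f values)
= 2/3 * 36
= 24 = 24.00

24.00


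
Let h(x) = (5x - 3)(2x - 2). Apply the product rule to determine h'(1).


Let u(x) = 5x - 3 and v(x) = 2x - 2
u'(x) = 5
v'(x) = 2
Product rule: h'(x) = u'(x)*v(x) + u(x)*v'(x)
= 5 * (2x - 2) + (5x - 3) * 2
At x = 1:
u(1) = 5 * 1 - 3 = 2
v(1) = 2 * 1 - 2 = 0
h'(1) = 5 * 0 + 2 * 2
= 0 + 4
= 4

4


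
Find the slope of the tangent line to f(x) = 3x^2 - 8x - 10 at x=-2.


The slope of the tangent line equals f'(x) at the point.
f(x) = 3x^2 - 8x - 10
f'(x) = 6x - 8
At x = -2:
f'(-2) = 6 * (-2) - 8
= -12 - 8
= -20

-20


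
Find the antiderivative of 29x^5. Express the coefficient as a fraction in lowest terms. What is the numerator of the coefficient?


Apply the power rule for integration:
integral of ax^n dx = a/(n+1) * x^(n+1) + C
integral of 29x^5 dx
= 29/6 * x^6 + C
The coefficient in lowest terms is 29/6, and its numerator is 29

29


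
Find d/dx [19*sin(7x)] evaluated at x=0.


Apply the chain rule to differentiate 19*sin(7x):
d/dx [19*sin(7x)]
= 19 * cos(7x) * d/dx(7x)
= 19 * 7 * cos(7x)
= 133 * cos(7x)
Evaluate at x = 0:
= 133 * cos(0)
= 133 * 1
= 133

133


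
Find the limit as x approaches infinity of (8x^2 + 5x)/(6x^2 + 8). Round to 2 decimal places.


For limits at infinity with equal-degree polynomials,
we compare leading coefficients.
Numerator leading term: 8x^2
Denominator leading term: 6x^2
Divide both by x^2:
lim = (8 + 5/x) / (6 + 8/x^2)
As x -> infinity, the 1/x and 1/x^2 terms vanish:
= 8/6 = 4/3 ≈ 1.33

1.33


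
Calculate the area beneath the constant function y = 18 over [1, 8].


The area under a constant function y = 18 is a rectangle.
Width = 8 - 1 = 7
Height = 18
Area = width * height
= 7 * 18
= 126

126


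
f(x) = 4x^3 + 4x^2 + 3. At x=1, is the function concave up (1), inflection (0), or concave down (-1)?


Concavity is determined by the sign of f''(x).
f(x) = 4x^3 + 4x^2 + 3
f'(x) = 12x^2 + 8x
f''(x) = 24x + 8
f''(1) = 24 * 1 + 8
= 24 + 8
= 32
Since f''(1) > 0, the function is concave up (1)

1


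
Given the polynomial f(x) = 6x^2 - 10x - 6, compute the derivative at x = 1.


Differentiate term by term using power and sum rules:
f(x) = 6x^2 - 10x - 6
f'(x) = 12x - 10
Substitute x = 1:
f'(1) = 12 * 1 - 10
= 12 - 10
= 2

2


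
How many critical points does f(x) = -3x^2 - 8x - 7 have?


Find where f'(x) = 0:
f'(x) = -6x - 8
Set f'(x) = 0:
-6x - 8 = 0
x = 8 / (-6) = -4/3
This is a linear equation in x, so there is exactly one solution.
Number of critical points: 1

1


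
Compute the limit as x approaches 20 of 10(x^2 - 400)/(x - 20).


Direct substitution gives 0/0, so we factor the numerator.
Factor: 10(x^2 - 400) = 10 * (x - 20)(x + 20)
Cancel the common factor (x - 20):
10(x^2 - 400)/(x - 20) = 10 * (x + 20)
Now substitute x = 20:
= 10 * (20 + 20) = 400

400


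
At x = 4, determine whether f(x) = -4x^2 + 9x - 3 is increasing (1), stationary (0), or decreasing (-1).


Compute f'(x) to determine behavior:
f'(x) = -8x + 9
f'(4) = -8 * 4 + 9
= -32 + 9
= -23
Since f'(4) < 0, the function is decreasing (-1)

-1


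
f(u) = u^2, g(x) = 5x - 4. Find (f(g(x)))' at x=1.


Using the chain rule: (f(g(x)))' = f'(g(x)) * g'(x)
First, find g(1):
g(1) = 5 * 1 - 4 = 1
Next, f'(u) = 2u
And g'(x) = 5
So f'(g(1)) * g'(1)
= 2 * 1 * 5
= 10

10


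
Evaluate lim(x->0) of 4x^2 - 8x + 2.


Since polynomials are continuous, we use direct substitution.
lim(x->0) of 4x^2 - 8x + 2
= 4 * 0^2 - 8 * 0 + 2
= 0 + 0 + 2
= 2

2


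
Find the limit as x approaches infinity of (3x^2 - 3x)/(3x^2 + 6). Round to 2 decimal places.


For limits at infinity with equal-degree polynomials,
we compare leading coefficients.
Numerator leading term: 3x^2
Denominator leading term: 3x^2
Divide both by x^2:
lim = (3 - 3/x) / (3 + 6/x^2)
As x -> infinity, the 1/x and 1/x^2 terms vanish:
= 3/3 = 1 = 1.00

1.00


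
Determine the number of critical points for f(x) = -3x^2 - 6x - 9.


Find where f'(x) = 0:
f'(x) = -6x - 6
Set f'(x) = 0:
-6x - 6 = 0
x = 6 / (-6) = -1
This is a linear equation in x, so there is exactly one solution.
Number of critical points: 1

1


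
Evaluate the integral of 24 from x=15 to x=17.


The integral of a constant k over [a, b] equals k * (b - a).
integral from 15 to 17 of 24 dx
= 24 * (17 - 15)
= 24 * 2
= 48

48


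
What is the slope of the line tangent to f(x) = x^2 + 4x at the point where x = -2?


The slope of the tangent line equals f'(x) at the point.
f(x) = x^2 + 4x
f'(x) = 2x + 4
At x = -2:
f'(-2) = 2 * (-2) + 4
= -4 + 4
= 0

0


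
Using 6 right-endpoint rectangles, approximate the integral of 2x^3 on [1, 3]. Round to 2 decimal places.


Right Riemann sum uses right endpoints of each subinterval.
Interval: [1, 3], n = 6
dx = (3 - 1) / 6 = 1/3
Right endpoints: [4/3, 5/3, 2, 7/3, 8/3, 3]
f values: [128/27, 250/27, 16, 686/27, 1024/27, 54]
Sum = dx * (sum of f values)
= 1/3 * 442/3
= 442/9 ≈ 49.11

49.11


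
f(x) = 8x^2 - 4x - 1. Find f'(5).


Differentiate term by term using power and sum rules:
f(x) = 8x^2 - 4x - 1
f'(x) = 16x - 4
Substitute x = 5:
f'(5) = 16 * 5 - 4
= 80 - 4
= 76

76


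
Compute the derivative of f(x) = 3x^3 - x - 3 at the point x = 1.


Differentiate f(x) = 3x^3 - x - 3 term by term:
f'(x) = 9x^2 - 1
Substitute x = 1:
f'(1) = 9 * 1^2 + 0 * 1 - 1
= 9 + 0 - 1
= 8

8


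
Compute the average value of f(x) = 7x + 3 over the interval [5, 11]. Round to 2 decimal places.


Average value = 1/(b-a) * integral from a to b of f(x) dx
First compute the integral of 7x + 3:
F(x) = (7/2)x^2 + 3x
F(11) = 7/2 * 121 + 3 * 11 = 913/2
F(5) = 7/2 * 25 + 3 * 5 = 205/2
Integral = 913/2 - 205/2 = 354
Average = 354 / (11 - 5) = 354 / 6
= 59 = 59.00

59.00


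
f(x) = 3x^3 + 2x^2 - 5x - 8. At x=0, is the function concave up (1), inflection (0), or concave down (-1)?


Concavity is determined by the sign of f''(x).
f(x) = 3x^3 + 2x^2 - 5x - 8
f'(x) = 9x^2 + 4x - 5
f''(x) = 18x + 4
f''(0) = 18 * 0 + 4
= 0 + 4
= 4
Since f''(0) > 0, the function is concave up (1)

1


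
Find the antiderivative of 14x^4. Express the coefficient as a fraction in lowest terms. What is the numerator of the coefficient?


Apply the power rule for integration:
integral of ax^n dx = a/(n+1) * x^(n+1) + C
integral of 14x^4 dx
= 14/5 * x^5 + C
The coefficient in lowest terms is 14/5, and its numerator is 14

14


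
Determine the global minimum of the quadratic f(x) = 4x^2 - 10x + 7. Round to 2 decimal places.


For a quadratic f(x) = ax^2 + bx + c with a > 0, the minimum is at the vertex.
Vertex x-coordinate: x = -b/(2a)
x = -(-10) / (2 * 4)
x = 10/8 = 5/4
Substitute back to find the minimum value:
f(5/4) = 4 * (5/4)^2 - 10 * (5/4) + 7
= 25/4 - 25/2 + 7
= 3/4 = 0.75

0.75


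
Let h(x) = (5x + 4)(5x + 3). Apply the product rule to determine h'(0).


Let u(x) = 5x + 4 and v(x) = 5x + 3
u'(x) = 5
v'(x) = 5
Product rule: h'(x) = u'(x)*v(x) + u(x)*v'(x)
= 5 * (5x + 3) + (5x + 4) * 5
At x = 0:
u(0) = 5 * 0 + 4 = 4
v(0) = 5 * 0 + 3 = 3
h'(0) = 5 * 3 + 4 * 5
= 15 + 20
= 35

35


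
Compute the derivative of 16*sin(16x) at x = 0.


Apply the chain rule to differentiate 16*sin(16x):
d/dx [16*sin(16x)]
= 16 * cos(16x) * d/dx(16x)
= 16 * 16 * cos(16x)
= 256 * cos(16x)
Evaluate at x = 0:
= 256 * cos(0)
= 256 * 1
= 256

256


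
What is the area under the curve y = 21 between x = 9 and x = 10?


The area under a constant function y = 21 is a rectangle.
Width = 10 - 9 = 1
Height = 21
Area = width * height
= 1 * 21
= 21

21


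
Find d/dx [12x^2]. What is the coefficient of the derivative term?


We apply the power rule: d/dx [ax^n] = a*n * x^(n-1)
d/dx [12x^2]
= 12 * 2 * x^(2-1)
= 24x
The coefficient is 24

24


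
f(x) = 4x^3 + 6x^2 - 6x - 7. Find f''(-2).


First derivative:
f'(x) = 12x^2 + 12x - 6
Second derivative:
f''(x) = 24x + 12
Substitute x = -2:
f''(-2) = 24 * (-2) + 12
= -48 + 12
= -36

-36


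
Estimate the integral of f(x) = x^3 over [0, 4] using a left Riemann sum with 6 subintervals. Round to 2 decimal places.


Left Riemann sum uses left endpoints of each subinterval.
Interval: [0, 4], n = 6
dx = (4 - 0) / 6 = 2/3
Left endpoints: [0, 2/3, 4/3, 2, 8/3, 10/3]
f values: [0, 8/27, 64/27, 8, 512/27, 1000/27]
Sum = dx * (sum of f values)
= 2/3 * 200/3
= 400/9 ≈ 44.44

44.44


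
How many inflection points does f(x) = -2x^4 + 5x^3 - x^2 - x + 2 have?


Inflection points occur where f''(x) = 0 and concavity changes.
f(x) = -2x^4 + 5x^3 - x^2 - x + 2
f'(x) = -8x^3 + 15x^2 - 2x - 1
f''(x) = -24x^2 + 30x - 2
This is a quadratic in x. Use the discriminant to count real roots.
Discriminant = (30)^2 - 4 * (-24) * (-2)
= 900 - 192
= 708
Since discriminant > 0, f''(x) = 0 has 2 distinct real solutions.
A quadratic with two distinct real roots changes sign at each root, so concavity changes at both.
Number of inflection points: 2

2


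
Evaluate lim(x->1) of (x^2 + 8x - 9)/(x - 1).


Direct substitution gives 0/0, so we factor the numerator.
Factor: (x^2 + 8x - 9) = (x - 1)(x + 9)
Cancel the common factor (x - 1):
(x^2 + 8x - 9)/(x - 1) = (x + 9)
Now substitute x = 1:
= (1) - (-9) = 10

10


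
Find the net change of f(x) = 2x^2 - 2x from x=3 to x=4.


Net change = f(b) - f(a)
f(x) = 2x^2 - 2x
Compute f(4):
f(4) = 2 * 4^2 - 2 * 4 + 0
= 32 - 8 + 0
= 24
Compute f(3):
f(3) = 2 * 3^2 - 2 * 3 + 0
= 18 - 6 + 0
= 12
Net change = 24 - 12 = 12

12


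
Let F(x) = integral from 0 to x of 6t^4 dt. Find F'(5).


By the Fundamental Theorem of Calculus (Part 1):
If F(x) = integral from 0 to x of f(t) dt, then F'(x) = f(x)
Here f(t) = 6t^4
So F'(x) = 6x^4
Evaluate at x = 5:
F'(5) = 6 * 5^4
= 6 * 625
= 3750

3750


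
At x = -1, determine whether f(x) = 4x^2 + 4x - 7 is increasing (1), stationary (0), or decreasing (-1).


Compute f'(x) to determine behavior:
f'(x) = 8x + 4
f'(-1) = 8 * (-1) + 4
= -8 + 4
= -4
Since f'(-1) < 0, the function is decreasing (-1)

-1


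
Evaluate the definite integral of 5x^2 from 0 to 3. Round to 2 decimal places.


Find the antiderivative of 5x^2:
F(x) = 5/3 * x^3
Apply the Fundamental Theorem of Calculus:
F(3) - F(0)
= 5/3 * 3^3 - 5/3 * 0^3
= 5/3 * (27 - 0)
= 5/3 * 27
= 45 = 45.00

45.00


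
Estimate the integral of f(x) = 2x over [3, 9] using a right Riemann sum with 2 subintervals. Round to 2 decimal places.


Right Riemann sum uses right endpoints of each subinterval.
Interval: [3, 9], n = 2
dx = (9 - 3) / 2 = 3
Right endpoints: [6, 9]
f values: [12, 18]
Sum = dx * (sum of f values)
= 3 * 30
= 90 = 90.00

90.00


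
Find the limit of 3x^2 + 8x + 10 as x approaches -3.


Since polynomials are continuous, we use direct substitution.
lim(x->-3) of 3x^2 + 8x + 10
= 3 * (-3)^2 + 8 * (-3) + 10
= 27 - 24 + 10
= 13

13


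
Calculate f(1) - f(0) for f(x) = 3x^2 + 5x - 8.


Net change = f(b) - f(a)
f(x) = 3x^2 + 5x - 8
Compute f(1):
f(1) = 3 * 1^2 + 5 * 1 - 8
= 3 + 5 - 8
= 0
Compute f(0):
f(0) = 3 * 0^2 + 5 * 0 - 8
= 0 + 0 - 8
= -8
Net change = 0 - (-8) = 8

8


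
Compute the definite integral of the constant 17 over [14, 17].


The integral of a constant k over [a, b] equals k * (b - a).
integral from 14 to 17 of 17 dx
= 17 * (17 - 14)
= 17 * 3
= 51

51


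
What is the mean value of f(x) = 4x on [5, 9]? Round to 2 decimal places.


Average value = 1/(b-a) * integral from a to b of f(x) dx
First compute the integral of 4x:
F(x) = 2x^2
F(9) = 2 * 81 + 0 * 9 = 162
F(5) = 2 * 25 + 0 * 5 = 50
Integral = 162 - 50 = 112
Average = 112 / (9 - 5) = 112 / 4
= 28 = 28.00

28.00
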